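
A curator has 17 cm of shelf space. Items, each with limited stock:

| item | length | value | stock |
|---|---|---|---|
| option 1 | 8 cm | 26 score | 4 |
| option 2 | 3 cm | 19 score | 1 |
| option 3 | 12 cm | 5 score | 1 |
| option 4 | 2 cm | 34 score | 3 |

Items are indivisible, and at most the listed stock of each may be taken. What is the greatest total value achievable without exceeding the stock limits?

147 score

Best selections within length 17 and stock limits:
- 1×option 1 + 1×option 2 + 3×option 4: length 17, value 147
- 1×option 1 + 3×option 4: length 14, value 128
- 1×option 2 + 3×option 4: length 9, value 121
- 1×option 1 + 1×option 2 + 2×option 4: length 15, value 113
Best: 147 score.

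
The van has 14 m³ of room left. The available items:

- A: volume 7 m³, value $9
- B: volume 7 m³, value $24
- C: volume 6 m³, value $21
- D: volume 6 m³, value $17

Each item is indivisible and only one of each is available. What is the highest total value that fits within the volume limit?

Check high-value combinations within 14 m³:
- B+C: volume 7+6=13, value 24+21=45
- B+D: volume 7+6=13, value 24+17=41
- C+D: volume 6+6=12, value 21+17=38
- A+B: volume 7+7=14, value 9+24=33
Best: $45.

$45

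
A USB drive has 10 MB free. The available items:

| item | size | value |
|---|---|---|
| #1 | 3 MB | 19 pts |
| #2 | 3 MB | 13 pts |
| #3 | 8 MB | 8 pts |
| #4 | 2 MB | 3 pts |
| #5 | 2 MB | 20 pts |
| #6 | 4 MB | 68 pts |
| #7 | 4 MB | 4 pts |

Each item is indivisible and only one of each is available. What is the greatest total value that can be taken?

This is a 0/1 knapsack; check combinations near the capacity.
- #1+#5+#6: size 3+2+4=9, value 19+20+68=107
- #2+#5+#6: size 3+2+4=9, value 13+20+68=101
- #1+#2+#6: size 3+3+4=10, value 19+13+68=100
- #5+#6+#7: size 2+4+4=10, value 20+68+4=92
- #4+#5+#6: size 2+2+4=8, value 3+20+68=91
Best: 107 pts.

107 pts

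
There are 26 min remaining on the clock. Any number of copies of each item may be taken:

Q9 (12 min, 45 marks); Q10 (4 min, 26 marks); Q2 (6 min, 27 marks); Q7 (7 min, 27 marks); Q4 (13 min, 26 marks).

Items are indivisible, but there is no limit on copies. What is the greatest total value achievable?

157 marks

Best value-per-unit is Q10 at 26/4; filling with it alone gives 6×26 = 156.
Optimal mix: 5×Q10 + 1×Q2 → time 26, value 157.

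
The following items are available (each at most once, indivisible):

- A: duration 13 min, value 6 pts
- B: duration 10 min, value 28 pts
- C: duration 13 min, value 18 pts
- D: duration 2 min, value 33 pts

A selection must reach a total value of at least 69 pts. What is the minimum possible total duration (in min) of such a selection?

Subsets with value ≥ 69, sorted by total duration:
- B+C+D: duration 25, value 79
- A+B+C+D: duration 38, value 85
Minimum duration: 25 min.

25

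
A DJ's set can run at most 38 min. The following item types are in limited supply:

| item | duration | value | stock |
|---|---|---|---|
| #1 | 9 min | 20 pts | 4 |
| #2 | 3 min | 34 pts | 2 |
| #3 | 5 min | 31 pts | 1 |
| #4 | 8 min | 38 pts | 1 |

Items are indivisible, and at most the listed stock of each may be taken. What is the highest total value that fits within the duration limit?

177 pts

Best selections within duration 38 and stock limits:
- 2×#1 + 2×#2 + 1×#3 + 1×#4: duration 37, value 177
- 3×#1 + 2×#2 + 1×#3: duration 38, value 159
- 1×#1 + 2×#2 + 1×#3 + 1×#4: duration 28, value 157
- 2×#1 + 2×#2 + 1×#4: duration 32, value 146
Best: 177 pts.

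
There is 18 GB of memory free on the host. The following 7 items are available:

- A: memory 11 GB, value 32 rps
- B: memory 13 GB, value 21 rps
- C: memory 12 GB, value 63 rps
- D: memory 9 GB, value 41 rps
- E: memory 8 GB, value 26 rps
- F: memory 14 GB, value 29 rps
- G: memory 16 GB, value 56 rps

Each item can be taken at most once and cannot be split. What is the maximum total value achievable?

This is a 0/1 knapsack; check combinations near the capacity.
- D+E: memory 9+8=17, value 41+26=67
- C: memory 12, value 63
- G: memory 16, value 56
- D: memory 9, value 41
Best: 67 rps.

67 rps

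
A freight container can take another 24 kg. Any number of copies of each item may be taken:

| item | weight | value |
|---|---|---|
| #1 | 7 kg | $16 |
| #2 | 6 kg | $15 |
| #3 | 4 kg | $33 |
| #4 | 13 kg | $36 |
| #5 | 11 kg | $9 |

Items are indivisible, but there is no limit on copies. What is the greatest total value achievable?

Best value-per-unit is #3 at 33/4, and filling with it alone uses weight 6×4=24. No mix of the others beats 6×33 = 198.

$198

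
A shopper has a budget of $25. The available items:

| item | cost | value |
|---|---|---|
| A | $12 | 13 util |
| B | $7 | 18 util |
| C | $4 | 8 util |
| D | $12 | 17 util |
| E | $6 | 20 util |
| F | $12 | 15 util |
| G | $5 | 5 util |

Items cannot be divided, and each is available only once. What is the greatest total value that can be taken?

Check high-value combinations within $25:
- B+D+E: cost 7+12+6=25, value 18+17+20=55
- B+E+F: cost 7+6+12=25, value 18+20+15=53
- B+C+E+G: cost 7+4+6+5=22, value 18+8+20+5=51
- A+B+E: cost 12+7+6=25, value 13+18+20=51
Best: 55 util.

55 util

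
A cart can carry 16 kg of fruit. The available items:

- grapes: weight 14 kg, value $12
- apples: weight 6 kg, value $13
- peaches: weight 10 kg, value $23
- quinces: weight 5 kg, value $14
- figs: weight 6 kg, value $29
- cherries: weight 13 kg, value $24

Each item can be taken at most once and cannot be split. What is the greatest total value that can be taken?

$52

This is a 0/1 knapsack; check combinations near the capacity.
- peaches+figs: weight 10+6=16, value 23+29=52
- quinces+figs: weight 5+6=11, value 14+29=43
- apples+figs: weight 6+6=12, value 13+29=42
- peaches+quinces: weight 10+5=15, value 23+14=37
Best: $52.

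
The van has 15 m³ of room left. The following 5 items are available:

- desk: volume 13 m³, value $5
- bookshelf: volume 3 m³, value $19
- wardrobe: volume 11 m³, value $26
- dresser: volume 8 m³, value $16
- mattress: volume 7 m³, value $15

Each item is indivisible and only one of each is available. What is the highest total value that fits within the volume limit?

$45

Check high-value combinations within 15 m³:
- bookshelf+wardrobe: volume 3+11=14, value 19+26=45
- bookshelf+dresser: volume 3+8=11, value 19+16=35
- bookshelf+mattress: volume 3+7=10, value 19+15=34
- dresser+mattress: volume 8+7=15, value 16+15=31
Best: $45.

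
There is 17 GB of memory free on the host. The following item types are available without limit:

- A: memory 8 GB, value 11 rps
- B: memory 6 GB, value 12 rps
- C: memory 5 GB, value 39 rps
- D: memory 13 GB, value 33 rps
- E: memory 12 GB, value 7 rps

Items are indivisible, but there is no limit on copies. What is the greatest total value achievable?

Best value-per-unit is C at 39/5, and filling with it alone uses memory 3×5=15. No mix of the others beats 3×39 = 117.

117 rps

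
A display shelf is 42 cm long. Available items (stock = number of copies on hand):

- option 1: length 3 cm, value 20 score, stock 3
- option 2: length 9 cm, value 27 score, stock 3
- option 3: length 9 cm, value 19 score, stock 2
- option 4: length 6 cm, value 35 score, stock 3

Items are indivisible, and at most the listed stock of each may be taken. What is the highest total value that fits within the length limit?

199 score

Best selections within length 42 and stock limits:
- 2×option 1 + 2×option 2 + 3×option 4: length 42, value 199
- 3×option 1 + 1×option 2 + 3×option 4: length 36, value 192
- 2×option 1 + 1×option 2 + 1×option 3 + 3×option 4: length 42, value 191
Best: 199 score.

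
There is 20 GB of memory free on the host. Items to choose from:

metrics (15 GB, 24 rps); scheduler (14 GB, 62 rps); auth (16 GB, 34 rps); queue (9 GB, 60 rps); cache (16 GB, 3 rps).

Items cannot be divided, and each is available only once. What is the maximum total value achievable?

62 rps

This is a 0/1 knapsack; check combinations near the capacity.
- scheduler: memory 14, value 62
- queue: memory 9, value 60
- auth: memory 16, value 34
- metrics: memory 15, value 24
Best: 62 rps.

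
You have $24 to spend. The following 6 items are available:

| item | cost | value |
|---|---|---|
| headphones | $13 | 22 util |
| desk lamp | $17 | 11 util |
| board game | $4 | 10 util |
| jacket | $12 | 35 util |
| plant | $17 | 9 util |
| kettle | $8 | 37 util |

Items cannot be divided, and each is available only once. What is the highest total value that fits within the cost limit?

82 util

Check high-value combinations within $24:
- board game+jacket+kettle: cost 4+12+8=24, value 10+35+37=82
- jacket+kettle: cost 12+8=20, value 35+37=72
- headphones+kettle: cost 13+8=21, value 22+37=59
- board game+kettle: cost 4+8=12, value 10+37=47
Best: 82 util.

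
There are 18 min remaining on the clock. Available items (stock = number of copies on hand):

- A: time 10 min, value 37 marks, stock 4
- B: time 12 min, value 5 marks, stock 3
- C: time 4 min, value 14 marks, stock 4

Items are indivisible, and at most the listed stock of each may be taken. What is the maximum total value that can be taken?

65 marks

Best selections within time 18 and stock limits:
- 1×A + 2×C: time 18, value 65
- 4×C: time 16, value 56
Best: 65 marks.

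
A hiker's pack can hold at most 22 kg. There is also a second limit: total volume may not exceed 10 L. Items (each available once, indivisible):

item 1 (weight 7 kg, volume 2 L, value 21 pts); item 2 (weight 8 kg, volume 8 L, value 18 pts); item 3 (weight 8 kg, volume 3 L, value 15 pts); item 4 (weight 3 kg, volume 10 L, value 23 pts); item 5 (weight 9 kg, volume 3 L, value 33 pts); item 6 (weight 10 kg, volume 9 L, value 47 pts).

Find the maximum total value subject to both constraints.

Feasible sets respecting both limits:
- item 1+item 5: weight 16, volume 5, value 54
- item 3+item 5: weight 17, volume 6, value 48
- item 6: weight 10, volume 9, value 47
- item 1+item 2: weight 15, volume 10, value 39
Best: 54 pts.

54 pts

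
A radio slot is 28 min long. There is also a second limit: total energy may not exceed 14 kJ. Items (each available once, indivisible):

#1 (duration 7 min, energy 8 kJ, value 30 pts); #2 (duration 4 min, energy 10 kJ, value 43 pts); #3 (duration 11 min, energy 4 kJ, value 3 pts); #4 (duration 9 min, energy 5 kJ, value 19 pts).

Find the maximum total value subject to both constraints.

49 pts

Feasible sets respecting both limits:
- #1+#4: duration 16, energy 13, value 49
- #2+#3: duration 15, energy 14, value 46
- #2: duration 4, energy 10, value 43
- #1+#3: duration 18, energy 12, value 33
Best: 49 pts.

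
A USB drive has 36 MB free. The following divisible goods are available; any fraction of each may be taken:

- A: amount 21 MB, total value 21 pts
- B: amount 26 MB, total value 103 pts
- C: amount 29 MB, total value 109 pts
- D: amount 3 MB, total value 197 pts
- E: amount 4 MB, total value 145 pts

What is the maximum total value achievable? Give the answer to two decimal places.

Take in order of value per unit:
- D (197/3 per unit): all 3 → value 197, running total 197.00
- E (145/4 per unit): all 4 → value 145, running total 342.00
- B (103/26 per unit): all 26 → value 103, running total 445.00
- C (109/29 per unit): 3 of 29 → value 3×109/29 = 11.2759, running total 456.28
Total 456.28.

456.28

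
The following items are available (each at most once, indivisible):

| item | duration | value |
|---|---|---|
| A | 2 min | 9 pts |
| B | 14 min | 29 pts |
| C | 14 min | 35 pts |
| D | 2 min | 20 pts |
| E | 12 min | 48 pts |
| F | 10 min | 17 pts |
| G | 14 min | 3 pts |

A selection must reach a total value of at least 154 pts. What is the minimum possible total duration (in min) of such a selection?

54

Subsets with value ≥ 154, sorted by total duration:
- A+B+C+D+E+F: duration 54, value 158
- A+B+C+D+E+F+G: duration 68, value 161
Minimum duration: 54 min.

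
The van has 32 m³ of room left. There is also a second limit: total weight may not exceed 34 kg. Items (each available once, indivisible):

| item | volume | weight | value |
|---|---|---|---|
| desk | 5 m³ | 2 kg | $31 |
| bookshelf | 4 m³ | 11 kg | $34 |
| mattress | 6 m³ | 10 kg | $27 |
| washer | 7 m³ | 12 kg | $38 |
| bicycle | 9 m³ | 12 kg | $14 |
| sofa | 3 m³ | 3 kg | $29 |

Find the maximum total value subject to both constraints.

$132

Feasible sets respecting both limits:
- desk+bookshelf+washer+sofa: volume 19, weight 28, value 132
- desk+mattress+washer+sofa: volume 21, weight 27, value 125
- desk+bookshelf+mattress+sofa: volume 18, weight 26, value 121
- desk+washer+bicycle+sofa: volume 24, weight 29, value 112
Best: $132.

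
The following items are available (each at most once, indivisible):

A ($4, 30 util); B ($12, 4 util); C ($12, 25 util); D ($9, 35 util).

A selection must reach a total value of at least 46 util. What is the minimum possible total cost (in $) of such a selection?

Subsets with value ≥ 46, sorted by total cost:
- A+D: cost 13, value 65
- A+C: cost 16, value 55
Minimum cost: 13 $.

13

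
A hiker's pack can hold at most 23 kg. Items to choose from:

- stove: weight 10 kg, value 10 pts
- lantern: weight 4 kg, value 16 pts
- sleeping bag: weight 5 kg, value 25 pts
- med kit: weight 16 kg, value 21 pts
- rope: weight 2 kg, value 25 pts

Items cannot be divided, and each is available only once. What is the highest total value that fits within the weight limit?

Check high-value combinations within 23 kg:
- stove+lantern+sleeping bag+rope: weight 10+4+5+2=21, value 10+16+25+25=76
- sleeping bag+med kit+rope: weight 5+16+2=23, value 25+21+25=71
- lantern+sleeping bag+rope: weight 4+5+2=11, value 16+25+25=66
- lantern+med kit+rope: weight 4+16+2=22, value 16+21+25=62
Best: 76 pts.

76 pts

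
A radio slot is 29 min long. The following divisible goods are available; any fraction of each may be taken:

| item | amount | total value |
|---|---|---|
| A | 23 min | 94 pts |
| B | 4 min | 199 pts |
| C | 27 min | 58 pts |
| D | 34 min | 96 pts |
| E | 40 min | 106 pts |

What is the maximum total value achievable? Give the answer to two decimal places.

298.65

Take in order of value per unit:
- B (199/4 per unit): all 4 → value 199, running total 199.00
- A (94/23 per unit): all 23 → value 94, running total 293.00
- D (96/34 per unit): 2 of 34 → value 2×96/34 = 5.6471, running total 298.65
Total 298.65.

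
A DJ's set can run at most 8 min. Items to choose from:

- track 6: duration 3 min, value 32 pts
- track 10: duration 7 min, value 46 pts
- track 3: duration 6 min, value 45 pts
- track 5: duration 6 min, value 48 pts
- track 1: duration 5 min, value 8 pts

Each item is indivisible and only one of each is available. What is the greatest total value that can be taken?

This is a 0/1 knapsack; check combinations near the capacity.
- track 5: duration 6, value 48
- track 10: duration 7, value 46
- track 3: duration 6, value 45
- track 6+track 1: duration 3+5=8, value 32+8=40
- track 6: duration 3, value 32
Best: 48 pts.

48 pts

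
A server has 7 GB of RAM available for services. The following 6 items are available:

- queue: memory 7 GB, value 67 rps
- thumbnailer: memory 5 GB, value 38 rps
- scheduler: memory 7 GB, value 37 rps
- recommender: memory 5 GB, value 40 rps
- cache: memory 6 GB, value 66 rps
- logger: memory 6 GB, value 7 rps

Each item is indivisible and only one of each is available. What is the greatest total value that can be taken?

This is a 0/1 knapsack; check combinations near the capacity.
- queue: memory 7, value 67
- cache: memory 6, value 66
- recommender: memory 5, value 40
Best: 67 rps.

67 rps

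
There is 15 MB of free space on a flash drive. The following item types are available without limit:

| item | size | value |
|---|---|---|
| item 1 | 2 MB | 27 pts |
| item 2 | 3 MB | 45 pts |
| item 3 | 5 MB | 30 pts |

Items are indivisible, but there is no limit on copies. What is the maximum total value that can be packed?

225 pts

Best value-per-unit is item 2 at 45/3, and filling with it alone uses size 5×3=15. No mix of the others beats 5×45 = 225.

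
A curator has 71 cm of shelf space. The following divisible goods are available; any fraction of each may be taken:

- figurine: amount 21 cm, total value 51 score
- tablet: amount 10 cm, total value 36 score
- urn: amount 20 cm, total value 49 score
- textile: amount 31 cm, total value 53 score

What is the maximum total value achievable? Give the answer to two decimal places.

Take in order of value per unit:
- tablet (36/10 per unit): all 10 → value 36, running total 36.00
- urn (49/20 per unit): all 20 → value 49, running total 85.00
- figurine (51/21 per unit): all 21 → value 51, running total 136.00
- textile (53/31 per unit): 20 of 31 → value 20×53/31 = 34.1935, running total 170.19
Total 170.19.

170.19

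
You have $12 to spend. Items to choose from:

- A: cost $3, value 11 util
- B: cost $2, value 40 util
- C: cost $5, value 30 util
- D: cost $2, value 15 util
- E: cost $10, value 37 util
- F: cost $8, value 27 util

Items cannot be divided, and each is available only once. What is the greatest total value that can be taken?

Check high-value combinations within $12:
- A+B+C+D: cost 3+2+5+2=12, value 11+40+30+15=96
- B+C+D: cost 2+5+2=9, value 40+30+15=85
- B+D+F: cost 2+2+8=12, value 40+15+27=82
- A+B+C: cost 3+2+5=10, value 11+40+30=81
Best: 96 util.

96 util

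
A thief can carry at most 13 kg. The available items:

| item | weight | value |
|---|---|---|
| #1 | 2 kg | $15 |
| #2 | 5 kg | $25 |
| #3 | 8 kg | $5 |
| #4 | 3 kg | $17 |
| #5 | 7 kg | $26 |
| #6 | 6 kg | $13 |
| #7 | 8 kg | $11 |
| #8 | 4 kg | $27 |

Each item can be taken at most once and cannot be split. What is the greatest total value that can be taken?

$69

Check high-value combinations within 13 kg:
- #2+#4+#8: weight 5+3+4=12, value 25+17+27=69
- #1+#5+#8: weight 2+7+4=13, value 15+26+27=68
- #1+#2+#8: weight 2+5+4=11, value 15+25+27=67
- #1+#4+#8: weight 2+3+4=9, value 15+17+27=59
Best: $69.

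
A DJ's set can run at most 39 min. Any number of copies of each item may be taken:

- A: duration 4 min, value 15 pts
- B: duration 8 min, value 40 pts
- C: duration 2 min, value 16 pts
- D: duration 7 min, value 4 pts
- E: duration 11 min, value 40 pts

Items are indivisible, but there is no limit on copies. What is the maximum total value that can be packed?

304 pts

Best value-per-unit is C at 16/2, and filling with it alone uses duration 19×2=38. No mix of the others beats 19×16 = 304.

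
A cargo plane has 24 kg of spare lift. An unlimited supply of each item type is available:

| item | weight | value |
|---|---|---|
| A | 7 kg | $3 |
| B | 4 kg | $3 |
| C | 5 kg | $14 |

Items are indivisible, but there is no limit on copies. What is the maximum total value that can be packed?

$59

Best value-per-unit is C at 14/5; filling with it alone gives 4×14 = 56.
Optimal mix: 1×B + 4×C → weight 24, value 59.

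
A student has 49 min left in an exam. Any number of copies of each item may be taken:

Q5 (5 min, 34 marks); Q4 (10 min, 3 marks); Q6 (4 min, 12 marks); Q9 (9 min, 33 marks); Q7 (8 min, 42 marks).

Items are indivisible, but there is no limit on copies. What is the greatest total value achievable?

Best value-per-unit is Q5 at 34/5; filling with it alone gives 9×34 = 306.
Optimal mix: 9×Q5 + 1×Q6 → time 49, value 318.

318 marks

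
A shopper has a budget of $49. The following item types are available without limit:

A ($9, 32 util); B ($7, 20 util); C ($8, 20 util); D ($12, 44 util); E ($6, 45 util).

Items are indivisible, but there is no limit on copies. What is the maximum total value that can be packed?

360 util

Best value-per-unit is E at 45/6, and filling with it alone uses cost 8×6=48. No mix of the others beats 8×45 = 360.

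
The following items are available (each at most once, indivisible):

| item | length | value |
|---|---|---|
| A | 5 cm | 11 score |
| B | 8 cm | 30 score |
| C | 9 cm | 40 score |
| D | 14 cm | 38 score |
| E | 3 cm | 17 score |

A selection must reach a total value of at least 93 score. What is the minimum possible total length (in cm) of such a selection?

25

Subsets with value ≥ 93, sorted by total length:
- A+B+C+E: length 25, value 98
- C+D+E: length 26, value 95
Minimum length: 25 cm.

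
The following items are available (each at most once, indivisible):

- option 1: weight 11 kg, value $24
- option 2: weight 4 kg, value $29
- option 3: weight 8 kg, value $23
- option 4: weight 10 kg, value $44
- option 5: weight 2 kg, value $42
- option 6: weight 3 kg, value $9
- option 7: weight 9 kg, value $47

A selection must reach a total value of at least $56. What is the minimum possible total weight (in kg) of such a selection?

Subsets with value ≥ 56, sorted by total weight:
- option 2+option 5: weight 6, value 71
- option 2+option 5+option 6: weight 9, value 80
Minimum weight: 6 kg.

6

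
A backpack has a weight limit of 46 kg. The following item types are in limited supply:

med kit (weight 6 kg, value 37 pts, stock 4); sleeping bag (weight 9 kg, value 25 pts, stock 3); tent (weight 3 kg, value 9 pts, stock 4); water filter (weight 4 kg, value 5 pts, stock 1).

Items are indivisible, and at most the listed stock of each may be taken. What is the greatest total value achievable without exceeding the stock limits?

Top feasible selections:
- 4×med kit + 1×sleeping bag + 4×tent: weight 45, value 209
- 4×med kit + 2×sleeping bag + 1×tent: weight 45, value 207
Best: 209 pts.

209 pts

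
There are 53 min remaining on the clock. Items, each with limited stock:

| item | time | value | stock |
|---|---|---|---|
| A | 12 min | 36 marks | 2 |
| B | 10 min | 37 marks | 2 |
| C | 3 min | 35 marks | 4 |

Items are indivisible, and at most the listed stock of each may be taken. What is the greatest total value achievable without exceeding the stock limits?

Best selections within time 53 and stock limits:
- 2×A + 2×B + 3×C: time 53, value 251
- 1×A + 2×B + 4×C: time 44, value 250
- 2×A + 1×B + 4×C: time 46, value 249
- 2×A + 2×B + 2×C: time 50, value 216
Best: 251 marks.

251 marks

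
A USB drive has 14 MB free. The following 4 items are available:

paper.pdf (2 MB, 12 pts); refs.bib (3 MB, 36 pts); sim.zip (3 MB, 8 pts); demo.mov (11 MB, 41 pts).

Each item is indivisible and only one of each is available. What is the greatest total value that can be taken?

77 pts

Check high-value combinations within 14 MB:
- refs.bib+demo.mov: size 3+11=14, value 36+41=77
- paper.pdf+refs.bib+sim.zip: size 2+3+3=8, value 12+36+8=56
- paper.pdf+demo.mov: size 2+11=13, value 12+41=53
Best: 77 pts.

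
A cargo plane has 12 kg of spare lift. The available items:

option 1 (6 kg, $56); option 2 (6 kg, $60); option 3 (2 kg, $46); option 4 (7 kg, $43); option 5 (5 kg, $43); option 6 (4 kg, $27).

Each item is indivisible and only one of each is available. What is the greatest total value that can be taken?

Check high-value combinations within 12 kg:
- option 2+option 3+option 6: weight 6+2+4=12, value 60+46+27=133
- option 1+option 3+option 6: weight 6+2+4=12, value 56+46+27=129
- option 3+option 5+option 6: weight 2+5+4=11, value 46+43+27=116
Best: $133.

$133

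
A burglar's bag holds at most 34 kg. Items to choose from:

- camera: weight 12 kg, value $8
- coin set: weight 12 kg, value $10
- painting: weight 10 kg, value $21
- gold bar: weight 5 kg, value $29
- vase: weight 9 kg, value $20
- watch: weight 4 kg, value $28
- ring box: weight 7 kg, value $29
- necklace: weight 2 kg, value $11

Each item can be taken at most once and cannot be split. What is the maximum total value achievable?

Check high-value combinations within 34 kg:
- painting+gold bar+watch+ring box+necklace: weight 10+5+4+7+2=28, value 21+29+28+29+11=118
- gold bar+vase+watch+ring box+necklace: weight 5+9+4+7+2=27, value 29+20+28+29+11=117
- painting+gold bar+vase+ring box+necklace: weight 10+5+9+7+2=33, value 21+29+20+29+11=110
Best: $118.

$118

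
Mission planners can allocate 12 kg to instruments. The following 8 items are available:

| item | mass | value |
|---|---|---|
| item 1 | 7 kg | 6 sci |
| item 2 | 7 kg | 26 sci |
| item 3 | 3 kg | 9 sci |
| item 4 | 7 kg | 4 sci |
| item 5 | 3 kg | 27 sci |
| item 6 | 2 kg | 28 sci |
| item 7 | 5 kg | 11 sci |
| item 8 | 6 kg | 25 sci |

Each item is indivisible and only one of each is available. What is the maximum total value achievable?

81 sci

Check high-value combinations within 12 kg:
- item 2+item 5+item 6: mass 7+3+2=12, value 26+27+28=81
- item 5+item 6+item 8: mass 3+2+6=11, value 27+28+25=80
- item 5+item 6+item 7: mass 3+2+5=10, value 27+28+11=66
- item 3+item 5+item 6: mass 3+3+2=8, value 9+27+28=64
- item 2+item 3+item 6: mass 7+3+2=12, value 26+9+28=63
Best: 81 sci.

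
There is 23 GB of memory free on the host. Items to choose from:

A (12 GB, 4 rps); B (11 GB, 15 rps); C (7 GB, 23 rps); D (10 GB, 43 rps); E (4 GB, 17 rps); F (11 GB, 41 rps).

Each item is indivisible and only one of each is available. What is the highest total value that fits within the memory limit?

84 rps

Check high-value combinations within 23 GB:
- D+F: memory 10+11=21, value 43+41=84
- C+D+E: memory 7+10+4=21, value 23+43+17=83
- C+E+F: memory 7+4+11=22, value 23+17+41=81
- C+D: memory 7+10=17, value 23+43=66
- C+F: memory 7+11=18, value 23+41=64
Best: 84 rps.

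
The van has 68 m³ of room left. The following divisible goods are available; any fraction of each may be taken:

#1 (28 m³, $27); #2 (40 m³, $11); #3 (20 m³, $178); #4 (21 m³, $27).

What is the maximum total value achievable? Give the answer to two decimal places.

Take in order of value per unit:
- #3 (178/20 per unit): all 20 → value 178, running total 178.00
- #4 (27/21 per unit): all 21 → value 27, running total 205.00
- #1 (27/28 per unit): 27 of 28 → value 27×27/28 = 26.0357, running total 231.04
Total 231.04.

231.04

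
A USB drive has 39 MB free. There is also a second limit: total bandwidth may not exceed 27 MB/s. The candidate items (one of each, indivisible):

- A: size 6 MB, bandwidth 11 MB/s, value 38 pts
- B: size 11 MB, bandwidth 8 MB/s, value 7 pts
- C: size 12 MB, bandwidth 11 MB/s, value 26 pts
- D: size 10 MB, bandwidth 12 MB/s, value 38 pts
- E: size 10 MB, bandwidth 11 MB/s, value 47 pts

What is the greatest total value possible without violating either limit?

85 pts

Feasible sets respecting both limits:
- A+E: size 16, bandwidth 22, value 85
- D+E: size 20, bandwidth 23, value 85
- A+D: size 16, bandwidth 23, value 76
- C+E: size 22, bandwidth 22, value 73
Best: 85 pts.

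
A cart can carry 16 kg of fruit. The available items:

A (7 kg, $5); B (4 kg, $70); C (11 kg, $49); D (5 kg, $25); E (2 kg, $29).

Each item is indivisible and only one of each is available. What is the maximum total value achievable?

$124

Check high-value combinations within 16 kg:
- B+D+E: weight 4+5+2=11, value 70+25+29=124
- B+C: weight 4+11=15, value 70+49=119
- A+B+E: weight 7+4+2=13, value 5+70+29=104
Best: $124.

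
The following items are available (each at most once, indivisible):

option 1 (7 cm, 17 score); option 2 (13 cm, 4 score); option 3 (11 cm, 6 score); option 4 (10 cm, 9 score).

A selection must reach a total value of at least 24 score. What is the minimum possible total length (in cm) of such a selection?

Subsets with value ≥ 24, sorted by total length:
- option 1+option 4: length 17, value 26
- option 1+option 3+option 4: length 28, value 32
- option 1+option 2+option 4: length 30, value 30
- option 1+option 2+option 3: length 31, value 27
Minimum length: 17 cm.

17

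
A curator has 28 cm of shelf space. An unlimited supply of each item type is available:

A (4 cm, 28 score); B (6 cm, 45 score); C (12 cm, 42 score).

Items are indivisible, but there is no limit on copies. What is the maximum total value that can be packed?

Best value-per-unit is B at 45/6; filling with it alone gives 4×45 = 180.
Optimal mix: 1×A + 4×B → length 28, value 208.

208 score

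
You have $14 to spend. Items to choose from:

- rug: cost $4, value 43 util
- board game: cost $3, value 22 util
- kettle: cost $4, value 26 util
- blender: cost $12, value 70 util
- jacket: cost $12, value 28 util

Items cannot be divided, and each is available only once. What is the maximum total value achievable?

Check high-value combinations within $14:
- rug+board game+kettle: cost 4+3+4=11, value 43+22+26=91
- blender: cost 12, value 70
- rug+kettle: cost 4+4=8, value 43+26=69
- rug+board game: cost 4+3=7, value 43+22=65
Best: 91 util.

91 util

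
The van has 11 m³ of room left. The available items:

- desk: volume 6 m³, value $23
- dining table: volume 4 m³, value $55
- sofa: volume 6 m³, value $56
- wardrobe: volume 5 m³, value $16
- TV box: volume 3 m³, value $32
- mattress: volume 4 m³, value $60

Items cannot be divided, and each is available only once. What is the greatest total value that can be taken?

Check high-value combinations within 11 m³:
- dining table+TV box+mattress: volume 4+3+4=11, value 55+32+60=147
- sofa+mattress: volume 6+4=10, value 56+60=116
- dining table+mattress: volume 4+4=8, value 55+60=115
- dining table+sofa: volume 4+6=10, value 55+56=111
Best: $147.

$147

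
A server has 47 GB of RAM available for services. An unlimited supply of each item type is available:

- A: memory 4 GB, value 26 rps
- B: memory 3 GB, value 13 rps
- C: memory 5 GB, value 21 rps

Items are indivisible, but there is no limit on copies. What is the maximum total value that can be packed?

299 rps

Best value-per-unit is A at 26/4; filling with it alone gives 11×26 = 286.
Optimal mix: 11×A + 1×B → memory 47, value 299.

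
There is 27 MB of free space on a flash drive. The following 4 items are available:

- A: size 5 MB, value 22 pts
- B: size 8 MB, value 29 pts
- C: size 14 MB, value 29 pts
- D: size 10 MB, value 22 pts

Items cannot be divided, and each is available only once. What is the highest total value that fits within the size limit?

Check high-value combinations within 27 MB:
- A+B+C: size 5+8+14=27, value 22+29+29=80
- A+B+D: size 5+8+10=23, value 22+29+22=73
- B+C: size 8+14=22, value 29+29=58
Best: 80 pts.

80 pts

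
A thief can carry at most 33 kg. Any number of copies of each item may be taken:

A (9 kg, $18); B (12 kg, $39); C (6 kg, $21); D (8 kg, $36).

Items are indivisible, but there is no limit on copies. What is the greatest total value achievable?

Best value-per-unit is D at 36/8, and filling with it alone uses weight 4×8=32. No mix of the others beats 4×36 = 144.

$144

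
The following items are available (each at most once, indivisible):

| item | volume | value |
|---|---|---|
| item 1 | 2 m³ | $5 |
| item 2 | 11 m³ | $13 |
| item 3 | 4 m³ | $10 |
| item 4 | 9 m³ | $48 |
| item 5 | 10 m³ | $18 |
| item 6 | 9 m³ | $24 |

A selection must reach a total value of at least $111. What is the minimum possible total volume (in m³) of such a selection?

Subsets with value ≥ 111, sorted by total volume:
- item 2+item 3+item 4+item 5+item 6: volume 43, value 113
- item 1+item 2+item 3+item 4+item 5+item 6: volume 45, value 118
Minimum volume: 43 m³.

43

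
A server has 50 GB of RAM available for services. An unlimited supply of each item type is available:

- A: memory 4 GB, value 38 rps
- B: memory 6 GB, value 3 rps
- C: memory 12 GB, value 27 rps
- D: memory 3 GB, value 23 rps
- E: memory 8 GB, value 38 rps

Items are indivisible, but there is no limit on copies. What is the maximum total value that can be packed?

464 rps

Best value-per-unit is A at 38/4; filling with it alone gives 12×38 = 456.
Optimal mix: 11×A + 2×D → memory 50, value 464.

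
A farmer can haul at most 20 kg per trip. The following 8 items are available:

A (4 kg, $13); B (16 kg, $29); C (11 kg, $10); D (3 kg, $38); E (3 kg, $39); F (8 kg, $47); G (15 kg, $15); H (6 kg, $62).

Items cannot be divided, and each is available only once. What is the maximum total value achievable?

This is a 0/1 knapsack; check combinations near the capacity.
- D+E+F+H: weight 3+3+8+6=20, value 38+39+47+62=186
- A+D+E+H: weight 4+3+3+6=16, value 13+38+39+62=152
- E+F+H: weight 3+8+6=17, value 39+47+62=148
- D+F+H: weight 3+8+6=17, value 38+47+62=147
Best: $186.

$186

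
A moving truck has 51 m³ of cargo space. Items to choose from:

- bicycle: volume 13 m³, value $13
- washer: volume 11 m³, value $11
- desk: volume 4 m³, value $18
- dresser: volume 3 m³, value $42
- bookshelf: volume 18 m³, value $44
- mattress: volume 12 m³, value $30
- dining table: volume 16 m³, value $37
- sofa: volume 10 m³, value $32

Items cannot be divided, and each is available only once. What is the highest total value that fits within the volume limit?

Check high-value combinations within 51 m³:
- desk+dresser+bookshelf+dining table+sofa: volume 4+3+18+16+10=51, value 18+42+44+37+32=173
- desk+dresser+bookshelf+mattress+sofa: volume 4+3+18+12+10=47, value 18+42+44+30+32=166
- desk+dresser+mattress+dining table+sofa: volume 4+3+12+16+10=45, value 18+42+30+37+32=159
- dresser+bookshelf+dining table+sofa: volume 3+18+16+10=47, value 42+44+37+32=155
Best: $173.

$173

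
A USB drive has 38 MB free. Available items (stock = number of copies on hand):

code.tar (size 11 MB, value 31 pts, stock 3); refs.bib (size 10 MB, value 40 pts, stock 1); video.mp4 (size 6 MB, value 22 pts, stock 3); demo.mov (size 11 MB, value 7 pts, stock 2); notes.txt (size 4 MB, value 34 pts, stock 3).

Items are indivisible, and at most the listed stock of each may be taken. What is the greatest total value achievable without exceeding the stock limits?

186 pts

Top feasible selections:
- 1×refs.bib + 2×video.mp4 + 3×notes.txt: size 34, value 186
- 1×code.tar + 2×video.mp4 + 3×notes.txt: size 35, value 177
- 1×refs.bib + 3×video.mp4 + 2×notes.txt: size 36, value 174
Best: 186 pts.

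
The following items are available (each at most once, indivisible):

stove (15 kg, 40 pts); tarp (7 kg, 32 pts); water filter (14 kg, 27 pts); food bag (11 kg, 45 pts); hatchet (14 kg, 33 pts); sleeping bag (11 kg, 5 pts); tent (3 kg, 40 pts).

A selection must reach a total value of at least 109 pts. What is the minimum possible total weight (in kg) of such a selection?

21

Subsets with value ≥ 109, sorted by total weight:
- tarp+food bag+tent: weight 21, value 117
- stove+tarp+tent: weight 25, value 112
- food bag+hatchet+tent: weight 28, value 118
- water filter+food bag+tent: weight 28, value 112
Minimum weight: 21 kg.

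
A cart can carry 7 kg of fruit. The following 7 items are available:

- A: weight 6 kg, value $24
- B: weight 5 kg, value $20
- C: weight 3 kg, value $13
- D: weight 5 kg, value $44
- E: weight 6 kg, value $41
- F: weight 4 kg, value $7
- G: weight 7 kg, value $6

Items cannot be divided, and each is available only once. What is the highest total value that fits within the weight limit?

$44

Check high-value combinations within 7 kg:
- D: weight 5, value 44
- E: weight 6, value 41
- A: weight 6, value 24
Best: $44.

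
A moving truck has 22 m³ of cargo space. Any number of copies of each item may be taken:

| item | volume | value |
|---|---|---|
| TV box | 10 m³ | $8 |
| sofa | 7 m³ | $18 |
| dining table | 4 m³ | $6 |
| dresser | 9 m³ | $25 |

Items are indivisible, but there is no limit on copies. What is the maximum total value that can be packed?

$56

Best value-per-unit is dresser at 25/9; filling with it alone gives 2×25 = 50.
Optimal mix: 1×dining table + 2×dresser → volume 22, value 56.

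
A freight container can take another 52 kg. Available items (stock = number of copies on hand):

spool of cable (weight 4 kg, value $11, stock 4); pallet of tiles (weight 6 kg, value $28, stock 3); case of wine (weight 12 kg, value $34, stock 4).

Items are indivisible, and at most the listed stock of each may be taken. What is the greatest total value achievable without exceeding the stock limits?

Top feasible selections:
- 2×spool of cable + 3×pallet of tiles + 2×case of wine: weight 50, value 174
- 1×spool of cable + 2×pallet of tiles + 3×case of wine: weight 52, value 169
Best: $174.

$174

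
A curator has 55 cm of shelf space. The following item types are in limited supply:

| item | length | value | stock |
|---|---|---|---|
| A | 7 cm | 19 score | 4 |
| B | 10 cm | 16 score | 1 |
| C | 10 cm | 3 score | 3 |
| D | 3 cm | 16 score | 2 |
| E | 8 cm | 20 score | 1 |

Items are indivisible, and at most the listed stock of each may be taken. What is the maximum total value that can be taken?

Best selections within length 55 and stock limits:
- 4×A + 1×B + 2×D + 1×E: length 52, value 144
- 4×A + 1×C + 2×D + 1×E: length 52, value 131
Best: 144 score.

144 score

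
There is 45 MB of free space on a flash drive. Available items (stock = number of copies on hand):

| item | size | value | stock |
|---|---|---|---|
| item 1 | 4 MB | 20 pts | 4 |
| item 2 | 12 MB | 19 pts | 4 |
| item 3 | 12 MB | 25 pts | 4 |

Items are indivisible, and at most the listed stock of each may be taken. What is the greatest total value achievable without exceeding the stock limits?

Top feasible selections:
- 4×item 1 + 2×item 3: size 40, value 130
- 4×item 1 + 1×item 2 + 1×item 3: size 40, value 124
Best: 130 pts.

130 pts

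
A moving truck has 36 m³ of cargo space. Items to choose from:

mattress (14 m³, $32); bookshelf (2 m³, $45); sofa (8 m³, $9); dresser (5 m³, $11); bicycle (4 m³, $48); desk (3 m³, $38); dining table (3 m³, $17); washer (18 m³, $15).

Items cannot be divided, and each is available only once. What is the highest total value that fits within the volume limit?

Check high-value combinations within 36 m³:
- mattress+bookshelf+dresser+bicycle+desk+dining table: volume 14+2+5+4+3+3=31, value 32+45+11+48+38+17=191
- mattress+bookshelf+sofa+bicycle+desk+dining table: volume 14+2+8+4+3+3=34, value 32+45+9+48+38+17=189
- mattress+bookshelf+sofa+dresser+bicycle+desk: volume 14+2+8+5+4+3=36, value 32+45+9+11+48+38=183
- mattress+bookshelf+bicycle+desk+dining table: volume 14+2+4+3+3=26, value 32+45+48+38+17=180
Best: $191.

$191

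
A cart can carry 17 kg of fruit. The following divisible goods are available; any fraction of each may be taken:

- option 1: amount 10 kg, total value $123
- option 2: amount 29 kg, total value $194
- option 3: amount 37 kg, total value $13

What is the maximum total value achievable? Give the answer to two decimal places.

Take in order of value per unit:
- option 1 (123/10 per unit): all 10 → value 123, running total 123.00
- option 2 (194/29 per unit): 7 of 29 → value 7×194/29 = 46.8276, running total 169.83
Total 169.83.

169.83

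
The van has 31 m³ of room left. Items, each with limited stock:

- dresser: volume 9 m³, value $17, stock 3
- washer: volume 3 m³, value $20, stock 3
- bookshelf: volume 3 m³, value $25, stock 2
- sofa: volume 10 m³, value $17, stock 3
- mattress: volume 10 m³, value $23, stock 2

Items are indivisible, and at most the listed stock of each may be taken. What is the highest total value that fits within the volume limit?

Best selections within volume 31 and stock limits:
- 3×washer + 2×bookshelf + 1×mattress: volume 25, value 133
- 1×dresser + 2×washer + 2×bookshelf + 1×mattress: volume 31, value 130
- 1×dresser + 3×washer + 2×bookshelf: volume 24, value 127
- 3×washer + 2×bookshelf + 1×sofa: volume 25, value 127
Best: $133.

$133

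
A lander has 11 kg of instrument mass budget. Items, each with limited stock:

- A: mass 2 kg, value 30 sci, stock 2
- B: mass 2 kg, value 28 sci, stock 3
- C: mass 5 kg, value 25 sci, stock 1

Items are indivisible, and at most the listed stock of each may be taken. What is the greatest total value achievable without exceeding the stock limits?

Top feasible selections:
- 2×A + 3×B: mass 10, value 144
- 2×A + 2×B: mass 8, value 116
- 1×A + 3×B: mass 8, value 114
Best: 144 sci.

144 sci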